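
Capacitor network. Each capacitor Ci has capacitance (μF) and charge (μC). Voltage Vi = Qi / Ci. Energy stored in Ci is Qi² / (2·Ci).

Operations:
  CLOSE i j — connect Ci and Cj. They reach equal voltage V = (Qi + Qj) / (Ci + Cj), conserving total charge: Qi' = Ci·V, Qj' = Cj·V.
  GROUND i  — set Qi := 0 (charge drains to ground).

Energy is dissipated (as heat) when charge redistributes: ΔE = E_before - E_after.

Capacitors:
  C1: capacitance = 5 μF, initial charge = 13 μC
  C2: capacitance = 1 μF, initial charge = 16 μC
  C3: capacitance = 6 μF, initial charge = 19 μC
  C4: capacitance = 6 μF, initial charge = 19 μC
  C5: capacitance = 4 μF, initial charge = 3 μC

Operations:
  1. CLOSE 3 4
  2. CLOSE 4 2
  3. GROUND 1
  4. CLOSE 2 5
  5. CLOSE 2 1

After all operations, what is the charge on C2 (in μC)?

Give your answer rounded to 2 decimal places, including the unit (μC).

Initial: C1(5μF, Q=13μC, V=2.60V), C2(1μF, Q=16μC, V=16.00V), C3(6μF, Q=19μC, V=3.17V), C4(6μF, Q=19μC, V=3.17V), C5(4μF, Q=3μC, V=0.75V)
Op 1: CLOSE 3-4: Q_total=38.00, C_total=12.00, V=3.17; Q3=19.00, Q4=19.00; dissipated=0.000
Op 2: CLOSE 4-2: Q_total=35.00, C_total=7.00, V=5.00; Q4=30.00, Q2=5.00; dissipated=70.583
Op 3: GROUND 1: Q1=0; energy lost=16.900
Op 4: CLOSE 2-5: Q_total=8.00, C_total=5.00, V=1.60; Q2=1.60, Q5=6.40; dissipated=7.225
Op 5: CLOSE 2-1: Q_total=1.60, C_total=6.00, V=0.27; Q2=0.27, Q1=1.33; dissipated=1.067
Final charges: Q1=1.33, Q2=0.27, Q3=19.00, Q4=30.00, Q5=6.40

Answer: 0.27 μC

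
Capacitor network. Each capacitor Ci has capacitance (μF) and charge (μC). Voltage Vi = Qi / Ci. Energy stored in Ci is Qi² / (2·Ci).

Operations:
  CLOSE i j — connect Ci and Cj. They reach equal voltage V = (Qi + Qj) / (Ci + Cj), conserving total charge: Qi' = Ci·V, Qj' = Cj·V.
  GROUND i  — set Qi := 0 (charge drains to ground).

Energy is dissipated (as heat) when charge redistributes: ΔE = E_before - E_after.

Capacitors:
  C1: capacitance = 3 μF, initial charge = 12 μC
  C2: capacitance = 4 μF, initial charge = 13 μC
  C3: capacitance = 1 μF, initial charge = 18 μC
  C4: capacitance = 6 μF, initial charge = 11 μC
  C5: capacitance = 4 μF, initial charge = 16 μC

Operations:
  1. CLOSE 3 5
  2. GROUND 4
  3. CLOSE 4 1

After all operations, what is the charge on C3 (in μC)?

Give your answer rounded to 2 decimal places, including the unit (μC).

Initial: C1(3μF, Q=12μC, V=4.00V), C2(4μF, Q=13μC, V=3.25V), C3(1μF, Q=18μC, V=18.00V), C4(6μF, Q=11μC, V=1.83V), C5(4μF, Q=16μC, V=4.00V)
Op 1: CLOSE 3-5: Q_total=34.00, C_total=5.00, V=6.80; Q3=6.80, Q5=27.20; dissipated=78.400
Op 2: GROUND 4: Q4=0; energy lost=10.083
Op 3: CLOSE 4-1: Q_total=12.00, C_total=9.00, V=1.33; Q4=8.00, Q1=4.00; dissipated=16.000
Final charges: Q1=4.00, Q2=13.00, Q3=6.80, Q4=8.00, Q5=27.20

Answer: 6.80 μC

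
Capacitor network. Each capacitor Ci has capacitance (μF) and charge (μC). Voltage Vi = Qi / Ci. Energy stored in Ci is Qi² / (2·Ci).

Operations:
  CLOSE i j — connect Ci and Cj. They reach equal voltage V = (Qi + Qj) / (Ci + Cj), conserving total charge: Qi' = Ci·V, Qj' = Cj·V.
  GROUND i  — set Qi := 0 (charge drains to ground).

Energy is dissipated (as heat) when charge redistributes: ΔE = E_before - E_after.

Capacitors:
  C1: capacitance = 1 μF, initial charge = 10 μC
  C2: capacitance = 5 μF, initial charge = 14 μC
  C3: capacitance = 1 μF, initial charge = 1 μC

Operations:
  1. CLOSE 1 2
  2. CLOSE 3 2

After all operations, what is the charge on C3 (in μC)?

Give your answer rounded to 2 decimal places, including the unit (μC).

Answer: 3.50 μC

Derivation:
Initial: C1(1μF, Q=10μC, V=10.00V), C2(5μF, Q=14μC, V=2.80V), C3(1μF, Q=1μC, V=1.00V)
Op 1: CLOSE 1-2: Q_total=24.00, C_total=6.00, V=4.00; Q1=4.00, Q2=20.00; dissipated=21.600
Op 2: CLOSE 3-2: Q_total=21.00, C_total=6.00, V=3.50; Q3=3.50, Q2=17.50; dissipated=3.750
Final charges: Q1=4.00, Q2=17.50, Q3=3.50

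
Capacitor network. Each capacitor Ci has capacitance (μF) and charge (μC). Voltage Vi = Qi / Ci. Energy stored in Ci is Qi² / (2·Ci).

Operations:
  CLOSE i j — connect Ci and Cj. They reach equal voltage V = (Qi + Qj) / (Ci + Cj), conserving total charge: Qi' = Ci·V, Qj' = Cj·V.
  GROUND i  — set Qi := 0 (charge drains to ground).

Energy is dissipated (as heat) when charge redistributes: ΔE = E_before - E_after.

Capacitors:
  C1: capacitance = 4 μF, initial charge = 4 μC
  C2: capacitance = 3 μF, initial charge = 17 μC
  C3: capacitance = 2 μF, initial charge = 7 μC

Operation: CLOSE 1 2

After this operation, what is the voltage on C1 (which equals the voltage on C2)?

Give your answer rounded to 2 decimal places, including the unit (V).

Answer: 3.00 V

Derivation:
Initial: C1(4μF, Q=4μC, V=1.00V), C2(3μF, Q=17μC, V=5.67V), C3(2μF, Q=7μC, V=3.50V)
Op 1: CLOSE 1-2: Q_total=21.00, C_total=7.00, V=3.00; Q1=12.00, Q2=9.00; dissipated=18.667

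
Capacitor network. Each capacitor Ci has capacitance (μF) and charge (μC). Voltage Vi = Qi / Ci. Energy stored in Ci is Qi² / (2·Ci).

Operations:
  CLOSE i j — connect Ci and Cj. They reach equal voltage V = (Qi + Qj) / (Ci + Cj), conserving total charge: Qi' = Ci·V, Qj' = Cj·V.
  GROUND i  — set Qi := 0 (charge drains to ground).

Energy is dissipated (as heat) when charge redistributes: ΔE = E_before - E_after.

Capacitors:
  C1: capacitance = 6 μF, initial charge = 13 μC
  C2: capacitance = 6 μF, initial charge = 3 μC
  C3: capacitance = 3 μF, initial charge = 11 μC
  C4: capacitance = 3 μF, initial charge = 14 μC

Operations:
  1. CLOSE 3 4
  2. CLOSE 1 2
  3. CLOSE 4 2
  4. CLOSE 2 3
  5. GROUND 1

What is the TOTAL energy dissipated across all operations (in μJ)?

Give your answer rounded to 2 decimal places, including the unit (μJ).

Initial: C1(6μF, Q=13μC, V=2.17V), C2(6μF, Q=3μC, V=0.50V), C3(3μF, Q=11μC, V=3.67V), C4(3μF, Q=14μC, V=4.67V)
Op 1: CLOSE 3-4: Q_total=25.00, C_total=6.00, V=4.17; Q3=12.50, Q4=12.50; dissipated=0.750
Op 2: CLOSE 1-2: Q_total=16.00, C_total=12.00, V=1.33; Q1=8.00, Q2=8.00; dissipated=4.167
Op 3: CLOSE 4-2: Q_total=20.50, C_total=9.00, V=2.28; Q4=6.83, Q2=13.67; dissipated=8.028
Op 4: CLOSE 2-3: Q_total=26.17, C_total=9.00, V=2.91; Q2=17.44, Q3=8.72; dissipated=3.568
Op 5: GROUND 1: Q1=0; energy lost=5.333
Total dissipated: 21.846 μJ

Answer: 21.85 μJ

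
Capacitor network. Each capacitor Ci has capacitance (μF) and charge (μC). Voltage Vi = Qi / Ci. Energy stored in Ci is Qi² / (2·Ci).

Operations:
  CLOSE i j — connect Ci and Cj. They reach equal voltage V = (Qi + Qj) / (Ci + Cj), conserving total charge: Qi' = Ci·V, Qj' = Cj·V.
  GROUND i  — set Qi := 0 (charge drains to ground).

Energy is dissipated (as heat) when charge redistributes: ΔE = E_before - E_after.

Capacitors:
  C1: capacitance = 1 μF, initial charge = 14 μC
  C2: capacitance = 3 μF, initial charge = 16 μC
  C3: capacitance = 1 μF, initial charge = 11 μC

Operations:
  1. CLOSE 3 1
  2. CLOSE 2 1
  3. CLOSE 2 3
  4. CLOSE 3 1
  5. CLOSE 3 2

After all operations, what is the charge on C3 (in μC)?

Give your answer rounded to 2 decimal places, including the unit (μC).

Answer: 8.30 μC

Derivation:
Initial: C1(1μF, Q=14μC, V=14.00V), C2(3μF, Q=16μC, V=5.33V), C3(1μF, Q=11μC, V=11.00V)
Op 1: CLOSE 3-1: Q_total=25.00, C_total=2.00, V=12.50; Q3=12.50, Q1=12.50; dissipated=2.250
Op 2: CLOSE 2-1: Q_total=28.50, C_total=4.00, V=7.12; Q2=21.38, Q1=7.12; dissipated=19.260
Op 3: CLOSE 2-3: Q_total=33.88, C_total=4.00, V=8.47; Q2=25.41, Q3=8.47; dissipated=10.834
Op 4: CLOSE 3-1: Q_total=15.59, C_total=2.00, V=7.80; Q3=7.80, Q1=7.80; dissipated=0.451
Op 5: CLOSE 3-2: Q_total=33.20, C_total=4.00, V=8.30; Q3=8.30, Q2=24.90; dissipated=0.169
Final charges: Q1=7.80, Q2=24.90, Q3=8.30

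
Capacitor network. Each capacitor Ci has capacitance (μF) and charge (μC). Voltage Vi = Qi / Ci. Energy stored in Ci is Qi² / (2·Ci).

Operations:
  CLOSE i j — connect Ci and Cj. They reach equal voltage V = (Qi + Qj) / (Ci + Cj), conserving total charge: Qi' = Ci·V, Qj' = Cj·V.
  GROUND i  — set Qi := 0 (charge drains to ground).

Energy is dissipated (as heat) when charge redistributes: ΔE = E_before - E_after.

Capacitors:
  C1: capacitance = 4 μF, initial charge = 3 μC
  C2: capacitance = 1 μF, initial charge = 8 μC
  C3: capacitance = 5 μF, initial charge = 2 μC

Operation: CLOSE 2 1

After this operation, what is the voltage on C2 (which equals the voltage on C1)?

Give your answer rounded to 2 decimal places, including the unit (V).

Answer: 2.20 V

Derivation:
Initial: C1(4μF, Q=3μC, V=0.75V), C2(1μF, Q=8μC, V=8.00V), C3(5μF, Q=2μC, V=0.40V)
Op 1: CLOSE 2-1: Q_total=11.00, C_total=5.00, V=2.20; Q2=2.20, Q1=8.80; dissipated=21.025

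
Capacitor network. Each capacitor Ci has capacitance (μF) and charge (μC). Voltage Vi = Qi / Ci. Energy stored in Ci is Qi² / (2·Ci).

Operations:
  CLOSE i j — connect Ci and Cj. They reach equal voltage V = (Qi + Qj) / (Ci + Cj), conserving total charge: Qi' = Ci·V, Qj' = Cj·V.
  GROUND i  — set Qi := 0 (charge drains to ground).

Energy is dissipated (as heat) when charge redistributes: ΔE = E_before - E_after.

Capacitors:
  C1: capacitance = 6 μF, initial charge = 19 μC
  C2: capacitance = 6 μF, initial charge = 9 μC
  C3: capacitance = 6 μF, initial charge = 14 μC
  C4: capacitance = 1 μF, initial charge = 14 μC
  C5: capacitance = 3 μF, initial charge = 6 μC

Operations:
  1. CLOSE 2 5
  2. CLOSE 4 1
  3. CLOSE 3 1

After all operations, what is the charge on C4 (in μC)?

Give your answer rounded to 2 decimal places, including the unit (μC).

Initial: C1(6μF, Q=19μC, V=3.17V), C2(6μF, Q=9μC, V=1.50V), C3(6μF, Q=14μC, V=2.33V), C4(1μF, Q=14μC, V=14.00V), C5(3μF, Q=6μC, V=2.00V)
Op 1: CLOSE 2-5: Q_total=15.00, C_total=9.00, V=1.67; Q2=10.00, Q5=5.00; dissipated=0.250
Op 2: CLOSE 4-1: Q_total=33.00, C_total=7.00, V=4.71; Q4=4.71, Q1=28.29; dissipated=50.298
Op 3: CLOSE 3-1: Q_total=42.29, C_total=12.00, V=3.52; Q3=21.14, Q1=21.14; dissipated=8.503
Final charges: Q1=21.14, Q2=10.00, Q3=21.14, Q4=4.71, Q5=5.00

Answer: 4.71 μC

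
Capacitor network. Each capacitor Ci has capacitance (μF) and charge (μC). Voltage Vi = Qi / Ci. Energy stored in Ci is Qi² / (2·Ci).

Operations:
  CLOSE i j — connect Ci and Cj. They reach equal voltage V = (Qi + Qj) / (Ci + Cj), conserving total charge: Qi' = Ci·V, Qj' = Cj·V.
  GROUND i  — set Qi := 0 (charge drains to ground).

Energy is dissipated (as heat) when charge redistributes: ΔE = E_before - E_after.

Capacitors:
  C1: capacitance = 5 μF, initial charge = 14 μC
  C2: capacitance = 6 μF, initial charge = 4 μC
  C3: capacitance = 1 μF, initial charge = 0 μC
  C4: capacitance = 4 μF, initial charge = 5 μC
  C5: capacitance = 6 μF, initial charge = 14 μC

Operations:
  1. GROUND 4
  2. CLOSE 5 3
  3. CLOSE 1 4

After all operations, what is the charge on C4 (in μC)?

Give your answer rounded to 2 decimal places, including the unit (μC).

Initial: C1(5μF, Q=14μC, V=2.80V), C2(6μF, Q=4μC, V=0.67V), C3(1μF, Q=0μC, V=0.00V), C4(4μF, Q=5μC, V=1.25V), C5(6μF, Q=14μC, V=2.33V)
Op 1: GROUND 4: Q4=0; energy lost=3.125
Op 2: CLOSE 5-3: Q_total=14.00, C_total=7.00, V=2.00; Q5=12.00, Q3=2.00; dissipated=2.333
Op 3: CLOSE 1-4: Q_total=14.00, C_total=9.00, V=1.56; Q1=7.78, Q4=6.22; dissipated=8.711
Final charges: Q1=7.78, Q2=4.00, Q3=2.00, Q4=6.22, Q5=12.00

Answer: 6.22 μC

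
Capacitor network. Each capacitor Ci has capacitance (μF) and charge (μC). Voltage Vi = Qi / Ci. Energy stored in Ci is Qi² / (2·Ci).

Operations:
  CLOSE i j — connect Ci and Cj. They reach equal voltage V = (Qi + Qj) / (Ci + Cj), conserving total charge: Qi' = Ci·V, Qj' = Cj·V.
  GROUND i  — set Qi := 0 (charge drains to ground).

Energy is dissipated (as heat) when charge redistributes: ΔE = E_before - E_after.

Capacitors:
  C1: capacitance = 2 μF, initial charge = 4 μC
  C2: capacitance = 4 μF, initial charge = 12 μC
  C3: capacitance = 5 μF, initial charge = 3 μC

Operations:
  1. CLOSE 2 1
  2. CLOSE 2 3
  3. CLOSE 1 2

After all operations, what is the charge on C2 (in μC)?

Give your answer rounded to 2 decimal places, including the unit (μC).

Answer: 7.60 μC

Derivation:
Initial: C1(2μF, Q=4μC, V=2.00V), C2(4μF, Q=12μC, V=3.00V), C3(5μF, Q=3μC, V=0.60V)
Op 1: CLOSE 2-1: Q_total=16.00, C_total=6.00, V=2.67; Q2=10.67, Q1=5.33; dissipated=0.667
Op 2: CLOSE 2-3: Q_total=13.67, C_total=9.00, V=1.52; Q2=6.07, Q3=7.59; dissipated=4.746
Op 3: CLOSE 1-2: Q_total=11.41, C_total=6.00, V=1.90; Q1=3.80, Q2=7.60; dissipated=0.879
Final charges: Q1=3.80, Q2=7.60, Q3=7.59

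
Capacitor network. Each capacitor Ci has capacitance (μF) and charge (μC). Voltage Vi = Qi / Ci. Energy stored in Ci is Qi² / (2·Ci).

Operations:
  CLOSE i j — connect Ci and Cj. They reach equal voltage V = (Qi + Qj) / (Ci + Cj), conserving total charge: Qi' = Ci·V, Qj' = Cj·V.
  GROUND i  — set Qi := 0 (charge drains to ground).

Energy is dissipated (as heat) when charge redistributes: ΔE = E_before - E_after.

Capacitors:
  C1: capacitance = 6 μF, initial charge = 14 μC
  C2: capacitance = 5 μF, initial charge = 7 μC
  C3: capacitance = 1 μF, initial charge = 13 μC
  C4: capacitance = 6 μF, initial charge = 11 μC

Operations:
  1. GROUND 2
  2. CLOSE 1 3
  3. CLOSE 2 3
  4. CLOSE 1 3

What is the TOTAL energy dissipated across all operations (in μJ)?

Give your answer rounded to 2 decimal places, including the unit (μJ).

Answer: 64.29 μJ

Derivation:
Initial: C1(6μF, Q=14μC, V=2.33V), C2(5μF, Q=7μC, V=1.40V), C3(1μF, Q=13μC, V=13.00V), C4(6μF, Q=11μC, V=1.83V)
Op 1: GROUND 2: Q2=0; energy lost=4.900
Op 2: CLOSE 1-3: Q_total=27.00, C_total=7.00, V=3.86; Q1=23.14, Q3=3.86; dissipated=48.762
Op 3: CLOSE 2-3: Q_total=3.86, C_total=6.00, V=0.64; Q2=3.21, Q3=0.64; dissipated=6.199
Op 4: CLOSE 1-3: Q_total=23.79, C_total=7.00, V=3.40; Q1=20.39, Q3=3.40; dissipated=4.428
Total dissipated: 64.289 μJ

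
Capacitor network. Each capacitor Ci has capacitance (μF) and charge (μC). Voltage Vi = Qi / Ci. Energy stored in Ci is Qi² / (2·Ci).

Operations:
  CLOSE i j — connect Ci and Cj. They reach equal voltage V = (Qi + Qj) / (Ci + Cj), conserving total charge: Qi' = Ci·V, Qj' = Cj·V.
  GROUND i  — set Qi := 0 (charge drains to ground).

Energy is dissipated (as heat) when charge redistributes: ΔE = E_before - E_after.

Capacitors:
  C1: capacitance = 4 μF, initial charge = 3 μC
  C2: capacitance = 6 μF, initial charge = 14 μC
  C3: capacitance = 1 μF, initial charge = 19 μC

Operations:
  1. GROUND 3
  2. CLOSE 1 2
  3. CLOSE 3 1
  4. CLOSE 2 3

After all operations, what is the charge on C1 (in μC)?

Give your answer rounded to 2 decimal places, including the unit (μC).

Initial: C1(4μF, Q=3μC, V=0.75V), C2(6μF, Q=14μC, V=2.33V), C3(1μF, Q=19μC, V=19.00V)
Op 1: GROUND 3: Q3=0; energy lost=180.500
Op 2: CLOSE 1-2: Q_total=17.00, C_total=10.00, V=1.70; Q1=6.80, Q2=10.20; dissipated=3.008
Op 3: CLOSE 3-1: Q_total=6.80, C_total=5.00, V=1.36; Q3=1.36, Q1=5.44; dissipated=1.156
Op 4: CLOSE 2-3: Q_total=11.56, C_total=7.00, V=1.65; Q2=9.91, Q3=1.65; dissipated=0.050
Final charges: Q1=5.44, Q2=9.91, Q3=1.65

Answer: 5.44 μC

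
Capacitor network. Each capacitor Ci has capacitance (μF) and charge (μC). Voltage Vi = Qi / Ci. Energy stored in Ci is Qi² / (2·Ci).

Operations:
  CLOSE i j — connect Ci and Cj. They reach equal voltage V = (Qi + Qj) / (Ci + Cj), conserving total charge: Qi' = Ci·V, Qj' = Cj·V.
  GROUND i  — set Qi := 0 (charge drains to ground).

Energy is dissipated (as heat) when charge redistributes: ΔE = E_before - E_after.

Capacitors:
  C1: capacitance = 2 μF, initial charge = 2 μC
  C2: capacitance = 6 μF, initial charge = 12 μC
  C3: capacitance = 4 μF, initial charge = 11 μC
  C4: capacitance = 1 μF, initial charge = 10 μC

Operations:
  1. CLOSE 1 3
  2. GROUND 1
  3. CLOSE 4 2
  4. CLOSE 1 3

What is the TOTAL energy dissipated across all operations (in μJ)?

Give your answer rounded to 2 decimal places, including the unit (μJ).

Answer: 37.29 μJ

Derivation:
Initial: C1(2μF, Q=2μC, V=1.00V), C2(6μF, Q=12μC, V=2.00V), C3(4μF, Q=11μC, V=2.75V), C4(1μF, Q=10μC, V=10.00V)
Op 1: CLOSE 1-3: Q_total=13.00, C_total=6.00, V=2.17; Q1=4.33, Q3=8.67; dissipated=2.042
Op 2: GROUND 1: Q1=0; energy lost=4.694
Op 3: CLOSE 4-2: Q_total=22.00, C_total=7.00, V=3.14; Q4=3.14, Q2=18.86; dissipated=27.429
Op 4: CLOSE 1-3: Q_total=8.67, C_total=6.00, V=1.44; Q1=2.89, Q3=5.78; dissipated=3.130
Total dissipated: 37.294 μJ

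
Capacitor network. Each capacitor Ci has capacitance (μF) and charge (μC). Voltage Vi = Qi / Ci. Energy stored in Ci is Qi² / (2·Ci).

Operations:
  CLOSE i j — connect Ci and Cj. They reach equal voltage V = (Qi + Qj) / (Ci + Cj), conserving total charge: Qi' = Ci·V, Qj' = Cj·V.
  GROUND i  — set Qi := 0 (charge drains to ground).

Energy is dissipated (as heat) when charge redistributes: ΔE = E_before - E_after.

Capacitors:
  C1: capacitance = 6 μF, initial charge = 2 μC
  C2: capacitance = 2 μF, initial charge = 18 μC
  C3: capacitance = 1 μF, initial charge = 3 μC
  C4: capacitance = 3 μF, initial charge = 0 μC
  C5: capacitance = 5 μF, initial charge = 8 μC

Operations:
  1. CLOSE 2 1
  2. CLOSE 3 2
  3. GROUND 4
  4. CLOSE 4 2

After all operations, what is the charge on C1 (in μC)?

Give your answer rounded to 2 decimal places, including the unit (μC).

Initial: C1(6μF, Q=2μC, V=0.33V), C2(2μF, Q=18μC, V=9.00V), C3(1μF, Q=3μC, V=3.00V), C4(3μF, Q=0μC, V=0.00V), C5(5μF, Q=8μC, V=1.60V)
Op 1: CLOSE 2-1: Q_total=20.00, C_total=8.00, V=2.50; Q2=5.00, Q1=15.00; dissipated=56.333
Op 2: CLOSE 3-2: Q_total=8.00, C_total=3.00, V=2.67; Q3=2.67, Q2=5.33; dissipated=0.083
Op 3: GROUND 4: Q4=0; energy lost=0.000
Op 4: CLOSE 4-2: Q_total=5.33, C_total=5.00, V=1.07; Q4=3.20, Q2=2.13; dissipated=4.267
Final charges: Q1=15.00, Q2=2.13, Q3=2.67, Q4=3.20, Q5=8.00

Answer: 15.00 μC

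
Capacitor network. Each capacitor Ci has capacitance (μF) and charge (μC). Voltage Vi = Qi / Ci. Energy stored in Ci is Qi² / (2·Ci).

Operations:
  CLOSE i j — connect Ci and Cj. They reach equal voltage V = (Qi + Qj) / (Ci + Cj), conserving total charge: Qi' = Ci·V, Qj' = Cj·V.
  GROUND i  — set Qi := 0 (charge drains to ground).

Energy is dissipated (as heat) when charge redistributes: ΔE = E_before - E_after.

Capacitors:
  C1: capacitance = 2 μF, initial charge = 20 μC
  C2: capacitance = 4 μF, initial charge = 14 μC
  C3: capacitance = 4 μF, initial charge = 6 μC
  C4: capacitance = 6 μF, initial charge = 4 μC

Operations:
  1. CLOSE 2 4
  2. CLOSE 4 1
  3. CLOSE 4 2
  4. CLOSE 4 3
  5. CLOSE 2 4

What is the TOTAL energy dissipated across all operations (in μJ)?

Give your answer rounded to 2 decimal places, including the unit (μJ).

Answer: 68.36 μJ

Derivation:
Initial: C1(2μF, Q=20μC, V=10.00V), C2(4μF, Q=14μC, V=3.50V), C3(4μF, Q=6μC, V=1.50V), C4(6μF, Q=4μC, V=0.67V)
Op 1: CLOSE 2-4: Q_total=18.00, C_total=10.00, V=1.80; Q2=7.20, Q4=10.80; dissipated=9.633
Op 2: CLOSE 4-1: Q_total=30.80, C_total=8.00, V=3.85; Q4=23.10, Q1=7.70; dissipated=50.430
Op 3: CLOSE 4-2: Q_total=30.30, C_total=10.00, V=3.03; Q4=18.18, Q2=12.12; dissipated=5.043
Op 4: CLOSE 4-3: Q_total=24.18, C_total=10.00, V=2.42; Q4=14.51, Q3=9.67; dissipated=2.809
Op 5: CLOSE 2-4: Q_total=26.63, C_total=10.00, V=2.66; Q2=10.65, Q4=15.98; dissipated=0.449
Total dissipated: 68.365 μJ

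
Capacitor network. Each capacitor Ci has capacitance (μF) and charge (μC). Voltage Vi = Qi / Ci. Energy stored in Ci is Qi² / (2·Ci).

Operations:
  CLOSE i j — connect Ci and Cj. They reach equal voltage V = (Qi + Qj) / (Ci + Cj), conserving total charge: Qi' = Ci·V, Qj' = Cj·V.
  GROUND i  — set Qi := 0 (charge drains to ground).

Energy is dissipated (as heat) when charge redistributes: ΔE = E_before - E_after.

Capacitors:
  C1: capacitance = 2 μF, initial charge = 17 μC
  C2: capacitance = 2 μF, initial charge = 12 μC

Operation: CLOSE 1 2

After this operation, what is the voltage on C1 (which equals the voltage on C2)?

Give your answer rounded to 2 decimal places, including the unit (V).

Answer: 7.25 V

Derivation:
Initial: C1(2μF, Q=17μC, V=8.50V), C2(2μF, Q=12μC, V=6.00V)
Op 1: CLOSE 1-2: Q_total=29.00, C_total=4.00, V=7.25; Q1=14.50, Q2=14.50; dissipated=3.125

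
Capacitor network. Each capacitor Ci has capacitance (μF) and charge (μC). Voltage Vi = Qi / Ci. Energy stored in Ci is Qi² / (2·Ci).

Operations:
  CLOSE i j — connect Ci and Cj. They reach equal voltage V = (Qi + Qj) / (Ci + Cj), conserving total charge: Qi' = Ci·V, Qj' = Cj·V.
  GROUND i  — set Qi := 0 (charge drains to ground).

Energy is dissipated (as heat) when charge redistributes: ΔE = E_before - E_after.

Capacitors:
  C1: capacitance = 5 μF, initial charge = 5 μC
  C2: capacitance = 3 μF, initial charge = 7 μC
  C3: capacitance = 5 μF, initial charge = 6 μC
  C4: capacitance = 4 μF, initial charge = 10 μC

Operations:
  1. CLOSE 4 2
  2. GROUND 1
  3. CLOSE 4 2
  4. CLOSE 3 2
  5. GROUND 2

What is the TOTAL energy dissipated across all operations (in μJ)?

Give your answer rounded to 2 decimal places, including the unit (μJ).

Answer: 8.08 μJ

Derivation:
Initial: C1(5μF, Q=5μC, V=1.00V), C2(3μF, Q=7μC, V=2.33V), C3(5μF, Q=6μC, V=1.20V), C4(4μF, Q=10μC, V=2.50V)
Op 1: CLOSE 4-2: Q_total=17.00, C_total=7.00, V=2.43; Q4=9.71, Q2=7.29; dissipated=0.024
Op 2: GROUND 1: Q1=0; energy lost=2.500
Op 3: CLOSE 4-2: Q_total=17.00, C_total=7.00, V=2.43; Q4=9.71, Q2=7.29; dissipated=0.000
Op 4: CLOSE 3-2: Q_total=13.29, C_total=8.00, V=1.66; Q3=8.30, Q2=4.98; dissipated=1.415
Op 5: GROUND 2: Q2=0; energy lost=4.137
Total dissipated: 8.076 μJ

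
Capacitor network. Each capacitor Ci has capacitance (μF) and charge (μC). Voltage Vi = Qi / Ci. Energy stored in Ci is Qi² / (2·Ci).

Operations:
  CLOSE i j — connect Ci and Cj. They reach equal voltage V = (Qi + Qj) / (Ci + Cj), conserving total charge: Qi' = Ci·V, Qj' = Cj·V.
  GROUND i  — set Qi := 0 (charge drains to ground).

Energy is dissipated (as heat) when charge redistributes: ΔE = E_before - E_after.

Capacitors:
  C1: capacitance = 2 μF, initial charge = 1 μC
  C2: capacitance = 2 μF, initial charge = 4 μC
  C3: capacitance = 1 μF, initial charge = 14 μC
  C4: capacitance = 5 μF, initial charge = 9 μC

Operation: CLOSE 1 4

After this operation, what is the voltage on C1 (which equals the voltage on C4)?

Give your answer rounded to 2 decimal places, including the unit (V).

Initial: C1(2μF, Q=1μC, V=0.50V), C2(2μF, Q=4μC, V=2.00V), C3(1μF, Q=14μC, V=14.00V), C4(5μF, Q=9μC, V=1.80V)
Op 1: CLOSE 1-4: Q_total=10.00, C_total=7.00, V=1.43; Q1=2.86, Q4=7.14; dissipated=1.207

Answer: 1.43 V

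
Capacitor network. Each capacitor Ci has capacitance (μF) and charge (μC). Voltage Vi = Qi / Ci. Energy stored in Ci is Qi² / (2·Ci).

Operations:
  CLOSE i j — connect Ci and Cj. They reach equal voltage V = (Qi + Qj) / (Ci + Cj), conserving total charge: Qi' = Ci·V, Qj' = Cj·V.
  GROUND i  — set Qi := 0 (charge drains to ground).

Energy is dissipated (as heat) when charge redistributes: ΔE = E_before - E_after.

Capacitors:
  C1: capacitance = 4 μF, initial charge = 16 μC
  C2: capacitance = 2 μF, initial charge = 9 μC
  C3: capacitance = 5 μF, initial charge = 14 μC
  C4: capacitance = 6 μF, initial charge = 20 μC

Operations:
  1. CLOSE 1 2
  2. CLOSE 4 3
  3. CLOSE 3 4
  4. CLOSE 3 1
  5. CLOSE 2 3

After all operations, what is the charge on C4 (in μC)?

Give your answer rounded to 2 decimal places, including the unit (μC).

Initial: C1(4μF, Q=16μC, V=4.00V), C2(2μF, Q=9μC, V=4.50V), C3(5μF, Q=14μC, V=2.80V), C4(6μF, Q=20μC, V=3.33V)
Op 1: CLOSE 1-2: Q_total=25.00, C_total=6.00, V=4.17; Q1=16.67, Q2=8.33; dissipated=0.167
Op 2: CLOSE 4-3: Q_total=34.00, C_total=11.00, V=3.09; Q4=18.55, Q3=15.45; dissipated=0.388
Op 3: CLOSE 3-4: Q_total=34.00, C_total=11.00, V=3.09; Q3=15.45, Q4=18.55; dissipated=0.000
Op 4: CLOSE 3-1: Q_total=32.12, C_total=9.00, V=3.57; Q3=17.85, Q1=14.28; dissipated=1.286
Op 5: CLOSE 2-3: Q_total=26.18, C_total=7.00, V=3.74; Q2=7.48, Q3=18.70; dissipated=0.255
Final charges: Q1=14.28, Q2=7.48, Q3=18.70, Q4=18.55

Answer: 18.55 μC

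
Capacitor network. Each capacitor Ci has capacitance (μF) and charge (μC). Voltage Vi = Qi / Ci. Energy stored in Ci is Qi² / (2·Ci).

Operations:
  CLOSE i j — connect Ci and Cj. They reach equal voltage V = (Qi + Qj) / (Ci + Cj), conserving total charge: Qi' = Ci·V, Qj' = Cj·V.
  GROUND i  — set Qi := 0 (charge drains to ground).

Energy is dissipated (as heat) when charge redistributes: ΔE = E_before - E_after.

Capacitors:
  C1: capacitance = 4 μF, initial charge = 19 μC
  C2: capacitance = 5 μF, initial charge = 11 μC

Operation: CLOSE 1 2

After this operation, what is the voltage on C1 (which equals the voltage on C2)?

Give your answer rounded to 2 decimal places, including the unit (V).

Initial: C1(4μF, Q=19μC, V=4.75V), C2(5μF, Q=11μC, V=2.20V)
Op 1: CLOSE 1-2: Q_total=30.00, C_total=9.00, V=3.33; Q1=13.33, Q2=16.67; dissipated=7.225

Answer: 3.33 V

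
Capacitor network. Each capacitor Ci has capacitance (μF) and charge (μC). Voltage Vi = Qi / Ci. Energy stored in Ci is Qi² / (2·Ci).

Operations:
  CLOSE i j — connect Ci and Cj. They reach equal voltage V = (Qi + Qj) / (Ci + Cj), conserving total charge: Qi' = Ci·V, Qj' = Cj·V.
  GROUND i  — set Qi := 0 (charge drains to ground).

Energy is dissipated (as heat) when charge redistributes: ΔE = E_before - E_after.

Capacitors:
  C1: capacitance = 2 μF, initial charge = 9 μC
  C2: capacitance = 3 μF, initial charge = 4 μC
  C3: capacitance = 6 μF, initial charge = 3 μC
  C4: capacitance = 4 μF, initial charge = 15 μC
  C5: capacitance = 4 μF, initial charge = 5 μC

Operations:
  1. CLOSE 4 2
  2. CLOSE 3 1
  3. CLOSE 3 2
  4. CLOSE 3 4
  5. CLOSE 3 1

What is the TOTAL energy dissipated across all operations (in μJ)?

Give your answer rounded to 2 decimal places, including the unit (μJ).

Answer: 19.66 μJ

Derivation:
Initial: C1(2μF, Q=9μC, V=4.50V), C2(3μF, Q=4μC, V=1.33V), C3(6μF, Q=3μC, V=0.50V), C4(4μF, Q=15μC, V=3.75V), C5(4μF, Q=5μC, V=1.25V)
Op 1: CLOSE 4-2: Q_total=19.00, C_total=7.00, V=2.71; Q4=10.86, Q2=8.14; dissipated=5.006
Op 2: CLOSE 3-1: Q_total=12.00, C_total=8.00, V=1.50; Q3=9.00, Q1=3.00; dissipated=12.000
Op 3: CLOSE 3-2: Q_total=17.14, C_total=9.00, V=1.90; Q3=11.43, Q2=5.71; dissipated=1.474
Op 4: CLOSE 3-4: Q_total=22.29, C_total=10.00, V=2.23; Q3=13.37, Q4=8.91; dissipated=0.786
Op 5: CLOSE 3-1: Q_total=16.37, C_total=8.00, V=2.05; Q3=12.28, Q1=4.09; dissipated=0.398
Total dissipated: 19.665 μJ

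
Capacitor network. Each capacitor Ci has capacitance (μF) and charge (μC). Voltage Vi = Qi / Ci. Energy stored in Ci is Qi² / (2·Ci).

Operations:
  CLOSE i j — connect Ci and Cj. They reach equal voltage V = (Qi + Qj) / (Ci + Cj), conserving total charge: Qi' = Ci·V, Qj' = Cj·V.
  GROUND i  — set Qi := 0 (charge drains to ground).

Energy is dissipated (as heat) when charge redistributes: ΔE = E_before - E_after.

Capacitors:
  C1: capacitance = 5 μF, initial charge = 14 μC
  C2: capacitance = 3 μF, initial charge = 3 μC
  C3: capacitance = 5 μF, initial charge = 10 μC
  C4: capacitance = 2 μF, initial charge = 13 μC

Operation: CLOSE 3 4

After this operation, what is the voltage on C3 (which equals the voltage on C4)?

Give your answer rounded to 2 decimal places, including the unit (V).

Answer: 3.29 V

Derivation:
Initial: C1(5μF, Q=14μC, V=2.80V), C2(3μF, Q=3μC, V=1.00V), C3(5μF, Q=10μC, V=2.00V), C4(2μF, Q=13μC, V=6.50V)
Op 1: CLOSE 3-4: Q_total=23.00, C_total=7.00, V=3.29; Q3=16.43, Q4=6.57; dissipated=14.464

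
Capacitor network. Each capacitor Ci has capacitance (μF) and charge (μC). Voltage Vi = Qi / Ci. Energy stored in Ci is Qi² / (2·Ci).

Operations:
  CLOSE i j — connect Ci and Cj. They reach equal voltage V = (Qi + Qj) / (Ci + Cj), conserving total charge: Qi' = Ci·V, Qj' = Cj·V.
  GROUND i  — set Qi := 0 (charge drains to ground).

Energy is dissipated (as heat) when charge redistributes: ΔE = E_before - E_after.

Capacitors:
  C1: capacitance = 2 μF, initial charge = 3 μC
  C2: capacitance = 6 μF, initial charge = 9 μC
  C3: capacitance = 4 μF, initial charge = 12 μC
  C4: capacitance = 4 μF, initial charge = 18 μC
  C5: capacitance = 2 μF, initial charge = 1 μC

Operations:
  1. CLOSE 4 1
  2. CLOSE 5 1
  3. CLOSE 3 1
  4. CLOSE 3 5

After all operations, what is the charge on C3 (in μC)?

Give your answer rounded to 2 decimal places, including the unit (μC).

Initial: C1(2μF, Q=3μC, V=1.50V), C2(6μF, Q=9μC, V=1.50V), C3(4μF, Q=12μC, V=3.00V), C4(4μF, Q=18μC, V=4.50V), C5(2μF, Q=1μC, V=0.50V)
Op 1: CLOSE 4-1: Q_total=21.00, C_total=6.00, V=3.50; Q4=14.00, Q1=7.00; dissipated=6.000
Op 2: CLOSE 5-1: Q_total=8.00, C_total=4.00, V=2.00; Q5=4.00, Q1=4.00; dissipated=4.500
Op 3: CLOSE 3-1: Q_total=16.00, C_total=6.00, V=2.67; Q3=10.67, Q1=5.33; dissipated=0.667
Op 4: CLOSE 3-5: Q_total=14.67, C_total=6.00, V=2.44; Q3=9.78, Q5=4.89; dissipated=0.296
Final charges: Q1=5.33, Q2=9.00, Q3=9.78, Q4=14.00, Q5=4.89

Answer: 9.78 μC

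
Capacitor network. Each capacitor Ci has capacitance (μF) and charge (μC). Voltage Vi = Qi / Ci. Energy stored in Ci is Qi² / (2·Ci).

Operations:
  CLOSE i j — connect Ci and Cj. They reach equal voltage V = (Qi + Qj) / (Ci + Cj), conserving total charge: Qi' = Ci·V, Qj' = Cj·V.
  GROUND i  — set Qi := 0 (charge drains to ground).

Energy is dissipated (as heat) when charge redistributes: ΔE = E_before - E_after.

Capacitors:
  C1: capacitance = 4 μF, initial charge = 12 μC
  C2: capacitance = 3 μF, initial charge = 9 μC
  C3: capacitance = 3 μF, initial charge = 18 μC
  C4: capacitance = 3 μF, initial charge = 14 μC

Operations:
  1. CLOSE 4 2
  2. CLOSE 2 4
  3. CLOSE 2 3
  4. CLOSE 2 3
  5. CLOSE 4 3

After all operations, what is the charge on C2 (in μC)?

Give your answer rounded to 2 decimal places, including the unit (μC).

Initial: C1(4μF, Q=12μC, V=3.00V), C2(3μF, Q=9μC, V=3.00V), C3(3μF, Q=18μC, V=6.00V), C4(3μF, Q=14μC, V=4.67V)
Op 1: CLOSE 4-2: Q_total=23.00, C_total=6.00, V=3.83; Q4=11.50, Q2=11.50; dissipated=2.083
Op 2: CLOSE 2-4: Q_total=23.00, C_total=6.00, V=3.83; Q2=11.50, Q4=11.50; dissipated=0.000
Op 3: CLOSE 2-3: Q_total=29.50, C_total=6.00, V=4.92; Q2=14.75, Q3=14.75; dissipated=3.521
Op 4: CLOSE 2-3: Q_total=29.50, C_total=6.00, V=4.92; Q2=14.75, Q3=14.75; dissipated=0.000
Op 5: CLOSE 4-3: Q_total=26.25, C_total=6.00, V=4.38; Q4=13.12, Q3=13.12; dissipated=0.880
Final charges: Q1=12.00, Q2=14.75, Q3=13.12, Q4=13.12

Answer: 14.75 μC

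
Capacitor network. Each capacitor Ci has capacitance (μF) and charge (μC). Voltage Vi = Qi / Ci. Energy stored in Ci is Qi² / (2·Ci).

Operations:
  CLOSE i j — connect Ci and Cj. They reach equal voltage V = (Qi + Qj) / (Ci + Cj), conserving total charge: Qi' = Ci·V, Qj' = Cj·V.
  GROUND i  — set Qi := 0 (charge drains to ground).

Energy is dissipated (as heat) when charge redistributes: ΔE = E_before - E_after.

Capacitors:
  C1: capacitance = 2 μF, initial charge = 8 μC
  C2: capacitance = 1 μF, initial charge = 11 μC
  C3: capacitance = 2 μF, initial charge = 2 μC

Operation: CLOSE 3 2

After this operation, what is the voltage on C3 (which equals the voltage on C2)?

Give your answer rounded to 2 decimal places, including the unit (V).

Answer: 4.33 V

Derivation:
Initial: C1(2μF, Q=8μC, V=4.00V), C2(1μF, Q=11μC, V=11.00V), C3(2μF, Q=2μC, V=1.00V)
Op 1: CLOSE 3-2: Q_total=13.00, C_total=3.00, V=4.33; Q3=8.67, Q2=4.33; dissipated=33.333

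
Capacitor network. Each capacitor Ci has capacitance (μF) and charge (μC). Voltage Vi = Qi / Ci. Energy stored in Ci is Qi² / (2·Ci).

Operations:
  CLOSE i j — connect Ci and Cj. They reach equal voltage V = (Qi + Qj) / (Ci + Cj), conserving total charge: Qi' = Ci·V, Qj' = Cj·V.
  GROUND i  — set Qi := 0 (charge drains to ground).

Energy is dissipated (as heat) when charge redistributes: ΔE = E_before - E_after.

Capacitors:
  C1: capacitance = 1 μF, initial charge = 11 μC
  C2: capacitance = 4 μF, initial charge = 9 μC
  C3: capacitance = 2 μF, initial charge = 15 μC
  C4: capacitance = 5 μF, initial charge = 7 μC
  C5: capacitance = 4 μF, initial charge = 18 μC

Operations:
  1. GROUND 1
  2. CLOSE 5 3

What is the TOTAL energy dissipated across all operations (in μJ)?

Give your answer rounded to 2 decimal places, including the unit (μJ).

Initial: C1(1μF, Q=11μC, V=11.00V), C2(4μF, Q=9μC, V=2.25V), C3(2μF, Q=15μC, V=7.50V), C4(5μF, Q=7μC, V=1.40V), C5(4μF, Q=18μC, V=4.50V)
Op 1: GROUND 1: Q1=0; energy lost=60.500
Op 2: CLOSE 5-3: Q_total=33.00, C_total=6.00, V=5.50; Q5=22.00, Q3=11.00; dissipated=6.000
Total dissipated: 66.500 μJ

Answer: 66.50 μJ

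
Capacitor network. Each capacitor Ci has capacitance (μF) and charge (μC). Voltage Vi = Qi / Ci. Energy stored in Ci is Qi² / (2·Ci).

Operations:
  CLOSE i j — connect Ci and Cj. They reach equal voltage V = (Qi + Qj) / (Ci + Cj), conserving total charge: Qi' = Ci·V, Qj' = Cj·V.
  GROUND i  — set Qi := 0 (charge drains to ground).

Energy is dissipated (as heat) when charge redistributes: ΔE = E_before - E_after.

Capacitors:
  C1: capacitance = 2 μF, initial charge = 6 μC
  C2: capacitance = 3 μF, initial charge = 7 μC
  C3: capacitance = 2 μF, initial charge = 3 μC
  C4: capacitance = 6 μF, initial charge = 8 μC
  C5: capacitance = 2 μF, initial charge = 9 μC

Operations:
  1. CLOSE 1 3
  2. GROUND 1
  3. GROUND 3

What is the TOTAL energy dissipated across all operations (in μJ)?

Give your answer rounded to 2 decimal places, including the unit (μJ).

Answer: 11.25 μJ

Derivation:
Initial: C1(2μF, Q=6μC, V=3.00V), C2(3μF, Q=7μC, V=2.33V), C3(2μF, Q=3μC, V=1.50V), C4(6μF, Q=8μC, V=1.33V), C5(2μF, Q=9μC, V=4.50V)
Op 1: CLOSE 1-3: Q_total=9.00, C_total=4.00, V=2.25; Q1=4.50, Q3=4.50; dissipated=1.125
Op 2: GROUND 1: Q1=0; energy lost=5.062
Op 3: GROUND 3: Q3=0; energy lost=5.062
Total dissipated: 11.250 μJ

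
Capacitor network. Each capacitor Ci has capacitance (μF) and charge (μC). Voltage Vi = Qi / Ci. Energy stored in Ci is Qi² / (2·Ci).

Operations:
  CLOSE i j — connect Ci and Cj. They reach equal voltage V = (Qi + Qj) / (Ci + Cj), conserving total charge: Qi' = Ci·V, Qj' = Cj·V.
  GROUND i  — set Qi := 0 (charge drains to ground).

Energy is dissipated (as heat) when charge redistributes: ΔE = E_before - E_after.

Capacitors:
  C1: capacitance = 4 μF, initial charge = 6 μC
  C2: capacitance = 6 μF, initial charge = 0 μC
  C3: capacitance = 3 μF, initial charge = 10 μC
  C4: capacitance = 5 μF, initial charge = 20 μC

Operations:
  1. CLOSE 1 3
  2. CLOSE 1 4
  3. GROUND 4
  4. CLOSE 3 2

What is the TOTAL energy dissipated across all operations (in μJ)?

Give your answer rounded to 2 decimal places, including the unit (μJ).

Initial: C1(4μF, Q=6μC, V=1.50V), C2(6μF, Q=0μC, V=0.00V), C3(3μF, Q=10μC, V=3.33V), C4(5μF, Q=20μC, V=4.00V)
Op 1: CLOSE 1-3: Q_total=16.00, C_total=7.00, V=2.29; Q1=9.14, Q3=6.86; dissipated=2.881
Op 2: CLOSE 1-4: Q_total=29.14, C_total=9.00, V=3.24; Q1=12.95, Q4=16.19; dissipated=3.265
Op 3: GROUND 4: Q4=0; energy lost=26.213
Op 4: CLOSE 3-2: Q_total=6.86, C_total=9.00, V=0.76; Q3=2.29, Q2=4.57; dissipated=5.224
Total dissipated: 37.584 μJ

Answer: 37.58 μJ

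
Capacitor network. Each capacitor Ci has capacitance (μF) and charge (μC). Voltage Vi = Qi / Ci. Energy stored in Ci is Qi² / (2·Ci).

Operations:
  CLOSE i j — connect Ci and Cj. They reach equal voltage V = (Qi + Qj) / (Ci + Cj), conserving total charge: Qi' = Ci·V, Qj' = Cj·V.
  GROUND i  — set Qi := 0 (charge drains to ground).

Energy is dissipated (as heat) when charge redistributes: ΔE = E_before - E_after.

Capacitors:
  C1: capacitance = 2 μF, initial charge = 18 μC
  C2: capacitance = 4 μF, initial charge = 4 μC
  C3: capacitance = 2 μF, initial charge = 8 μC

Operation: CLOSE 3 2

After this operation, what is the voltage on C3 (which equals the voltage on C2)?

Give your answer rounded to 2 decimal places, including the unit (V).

Initial: C1(2μF, Q=18μC, V=9.00V), C2(4μF, Q=4μC, V=1.00V), C3(2μF, Q=8μC, V=4.00V)
Op 1: CLOSE 3-2: Q_total=12.00, C_total=6.00, V=2.00; Q3=4.00, Q2=8.00; dissipated=6.000

Answer: 2.00 V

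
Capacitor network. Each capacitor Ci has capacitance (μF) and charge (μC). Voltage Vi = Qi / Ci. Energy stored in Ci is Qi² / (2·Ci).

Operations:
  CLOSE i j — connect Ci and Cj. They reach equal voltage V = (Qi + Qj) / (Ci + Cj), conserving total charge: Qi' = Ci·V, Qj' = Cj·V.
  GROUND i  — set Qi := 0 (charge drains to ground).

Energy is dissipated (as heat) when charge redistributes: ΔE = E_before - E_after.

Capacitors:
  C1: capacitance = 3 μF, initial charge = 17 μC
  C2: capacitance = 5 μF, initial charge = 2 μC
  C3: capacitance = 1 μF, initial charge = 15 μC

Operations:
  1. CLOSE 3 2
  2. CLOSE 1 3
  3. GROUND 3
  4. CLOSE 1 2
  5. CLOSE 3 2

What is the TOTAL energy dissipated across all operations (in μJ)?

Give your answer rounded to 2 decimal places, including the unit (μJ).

Initial: C1(3μF, Q=17μC, V=5.67V), C2(5μF, Q=2μC, V=0.40V), C3(1μF, Q=15μC, V=15.00V)
Op 1: CLOSE 3-2: Q_total=17.00, C_total=6.00, V=2.83; Q3=2.83, Q2=14.17; dissipated=88.817
Op 2: CLOSE 1-3: Q_total=19.83, C_total=4.00, V=4.96; Q1=14.88, Q3=4.96; dissipated=3.010
Op 3: GROUND 3: Q3=0; energy lost=12.293
Op 4: CLOSE 1-2: Q_total=29.04, C_total=8.00, V=3.63; Q1=10.89, Q2=18.15; dissipated=4.233
Op 5: CLOSE 3-2: Q_total=18.15, C_total=6.00, V=3.03; Q3=3.03, Q2=15.13; dissipated=5.491
Total dissipated: 113.844 μJ

Answer: 113.84 μJ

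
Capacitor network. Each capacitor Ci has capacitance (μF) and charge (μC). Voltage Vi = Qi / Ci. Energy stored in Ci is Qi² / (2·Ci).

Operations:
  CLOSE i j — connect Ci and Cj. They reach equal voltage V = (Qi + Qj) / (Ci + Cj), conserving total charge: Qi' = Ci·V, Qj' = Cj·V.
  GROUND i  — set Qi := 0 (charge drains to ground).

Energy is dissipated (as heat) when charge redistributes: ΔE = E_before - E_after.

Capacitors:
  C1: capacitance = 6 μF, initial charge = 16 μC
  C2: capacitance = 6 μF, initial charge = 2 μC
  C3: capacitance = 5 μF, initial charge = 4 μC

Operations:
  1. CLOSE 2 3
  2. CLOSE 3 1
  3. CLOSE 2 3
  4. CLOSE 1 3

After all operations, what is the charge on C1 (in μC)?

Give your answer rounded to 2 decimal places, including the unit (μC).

Answer: 8.49 μC

Derivation:
Initial: C1(6μF, Q=16μC, V=2.67V), C2(6μF, Q=2μC, V=0.33V), C3(5μF, Q=4μC, V=0.80V)
Op 1: CLOSE 2-3: Q_total=6.00, C_total=11.00, V=0.55; Q2=3.27, Q3=2.73; dissipated=0.297
Op 2: CLOSE 3-1: Q_total=18.73, C_total=11.00, V=1.70; Q3=8.51, Q1=10.21; dissipated=6.136
Op 3: CLOSE 2-3: Q_total=11.79, C_total=11.00, V=1.07; Q2=6.43, Q3=5.36; dissipated=1.826
Op 4: CLOSE 1-3: Q_total=15.57, C_total=11.00, V=1.42; Q1=8.49, Q3=7.08; dissipated=0.543
Final charges: Q1=8.49, Q2=6.43, Q3=7.08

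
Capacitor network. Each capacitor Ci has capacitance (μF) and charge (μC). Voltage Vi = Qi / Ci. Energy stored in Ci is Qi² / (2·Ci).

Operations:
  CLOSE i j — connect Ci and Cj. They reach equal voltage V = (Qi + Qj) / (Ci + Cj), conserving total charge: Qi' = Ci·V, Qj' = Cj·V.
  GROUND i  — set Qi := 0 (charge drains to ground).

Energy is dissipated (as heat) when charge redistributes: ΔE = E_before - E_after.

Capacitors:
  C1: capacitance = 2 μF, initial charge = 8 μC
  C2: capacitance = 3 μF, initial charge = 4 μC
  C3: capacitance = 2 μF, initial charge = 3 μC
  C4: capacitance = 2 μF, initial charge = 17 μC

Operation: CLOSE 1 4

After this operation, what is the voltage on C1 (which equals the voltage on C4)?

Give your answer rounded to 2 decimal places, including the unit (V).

Initial: C1(2μF, Q=8μC, V=4.00V), C2(3μF, Q=4μC, V=1.33V), C3(2μF, Q=3μC, V=1.50V), C4(2μF, Q=17μC, V=8.50V)
Op 1: CLOSE 1-4: Q_total=25.00, C_total=4.00, V=6.25; Q1=12.50, Q4=12.50; dissipated=10.125

Answer: 6.25 V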